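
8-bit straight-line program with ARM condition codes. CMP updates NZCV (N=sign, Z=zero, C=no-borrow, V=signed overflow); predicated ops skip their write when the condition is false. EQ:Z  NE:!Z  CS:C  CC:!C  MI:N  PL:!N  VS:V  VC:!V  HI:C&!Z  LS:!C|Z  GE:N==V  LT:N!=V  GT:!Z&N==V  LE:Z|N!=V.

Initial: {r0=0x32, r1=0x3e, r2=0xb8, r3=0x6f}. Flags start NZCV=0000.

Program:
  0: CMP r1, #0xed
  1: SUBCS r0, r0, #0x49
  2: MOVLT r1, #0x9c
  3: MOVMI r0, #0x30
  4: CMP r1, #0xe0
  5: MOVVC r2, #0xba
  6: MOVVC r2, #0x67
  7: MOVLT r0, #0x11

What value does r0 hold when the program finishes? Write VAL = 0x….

0: ✓ CMP  NZCV=0000
1: · SUBCS
2: · MOVLT
3: · MOVMI
4: ✓ CMP  NZCV=0000
5: ✓ MOVVC  r2←0xba
6: ✓ MOVVC  r2←0x67
7: · MOVLT

VAL = 0x32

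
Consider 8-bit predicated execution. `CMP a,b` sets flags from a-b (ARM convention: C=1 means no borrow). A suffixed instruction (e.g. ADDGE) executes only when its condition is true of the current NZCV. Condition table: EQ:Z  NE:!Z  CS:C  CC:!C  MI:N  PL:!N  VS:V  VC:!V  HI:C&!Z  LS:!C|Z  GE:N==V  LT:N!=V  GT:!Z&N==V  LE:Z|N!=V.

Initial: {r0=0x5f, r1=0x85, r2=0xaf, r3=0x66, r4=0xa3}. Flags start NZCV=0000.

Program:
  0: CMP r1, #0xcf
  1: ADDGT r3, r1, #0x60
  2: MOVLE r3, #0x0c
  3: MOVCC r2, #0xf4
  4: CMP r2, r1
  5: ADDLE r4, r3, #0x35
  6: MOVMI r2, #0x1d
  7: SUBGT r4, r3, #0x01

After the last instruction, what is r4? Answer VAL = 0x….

VAL = 0x0b

0: ✓ CMP  NZCV=1000
1: · ADDGT
2: ✓ MOVLE  r3←0x0c
3: ✓ MOVCC  r2←0xf4
4: ✓ CMP  NZCV=0010
5: · ADDLE
6: · MOVMI
7: ✓ SUBGT  r4←0x0b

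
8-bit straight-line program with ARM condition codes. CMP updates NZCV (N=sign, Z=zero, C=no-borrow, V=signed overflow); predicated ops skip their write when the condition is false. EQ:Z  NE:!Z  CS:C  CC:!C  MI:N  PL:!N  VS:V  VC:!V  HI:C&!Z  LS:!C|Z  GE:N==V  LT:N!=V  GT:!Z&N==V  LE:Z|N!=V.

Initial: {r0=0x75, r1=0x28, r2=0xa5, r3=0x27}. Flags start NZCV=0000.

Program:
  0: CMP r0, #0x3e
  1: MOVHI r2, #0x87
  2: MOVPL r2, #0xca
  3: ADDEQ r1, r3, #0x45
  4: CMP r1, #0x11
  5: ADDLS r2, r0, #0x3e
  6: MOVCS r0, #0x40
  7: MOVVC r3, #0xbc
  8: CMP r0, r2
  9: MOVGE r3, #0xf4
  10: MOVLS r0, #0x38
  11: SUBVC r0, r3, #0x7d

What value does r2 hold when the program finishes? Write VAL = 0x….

VAL = 0xca

[0] flags=0010 → (cmp)
[1] flags=0010 HI?T → r2=0x87
[2] flags=0010 PL?T → r2=0xca
[3] flags=0010 EQ?F → skip
[4] flags=0010 → (cmp)
[5] flags=0010 LS?F → skip
[6] flags=0010 CS?T → r0=0x40
[7] flags=0010 VC?T → r3=0xbc
[8] flags=0000 → (cmp)
[9] flags=0000 GE?T → r3=0xf4
[10] flags=0000 LS?T → r0=0x38
[11] flags=0000 VC?T → r0=0x77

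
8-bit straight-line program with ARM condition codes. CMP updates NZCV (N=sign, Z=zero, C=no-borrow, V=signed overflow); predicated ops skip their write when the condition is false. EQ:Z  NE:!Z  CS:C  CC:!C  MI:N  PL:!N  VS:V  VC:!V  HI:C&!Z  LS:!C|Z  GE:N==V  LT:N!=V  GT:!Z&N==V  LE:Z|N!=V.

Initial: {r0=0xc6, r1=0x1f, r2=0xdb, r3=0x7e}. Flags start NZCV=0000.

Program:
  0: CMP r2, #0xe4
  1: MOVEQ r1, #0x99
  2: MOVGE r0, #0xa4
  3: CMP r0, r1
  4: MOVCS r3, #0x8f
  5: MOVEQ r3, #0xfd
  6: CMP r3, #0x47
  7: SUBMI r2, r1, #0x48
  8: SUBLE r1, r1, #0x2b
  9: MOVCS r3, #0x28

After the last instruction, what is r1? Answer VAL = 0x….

[0] flags=1000 → (cmp)
[1] flags=1000 EQ?F → skip
[2] flags=1000 GE?F → skip
[3] flags=1010 → (cmp)
[4] flags=1010 CS?T → r3=0x8f
[5] flags=1010 EQ?F → skip
[6] flags=0011 → (cmp)
[7] flags=0011 MI?F → skip
[8] flags=0011 LE?T → r1=0xf4
[9] flags=0011 CS?T → r3=0x28

VAL = 0xf4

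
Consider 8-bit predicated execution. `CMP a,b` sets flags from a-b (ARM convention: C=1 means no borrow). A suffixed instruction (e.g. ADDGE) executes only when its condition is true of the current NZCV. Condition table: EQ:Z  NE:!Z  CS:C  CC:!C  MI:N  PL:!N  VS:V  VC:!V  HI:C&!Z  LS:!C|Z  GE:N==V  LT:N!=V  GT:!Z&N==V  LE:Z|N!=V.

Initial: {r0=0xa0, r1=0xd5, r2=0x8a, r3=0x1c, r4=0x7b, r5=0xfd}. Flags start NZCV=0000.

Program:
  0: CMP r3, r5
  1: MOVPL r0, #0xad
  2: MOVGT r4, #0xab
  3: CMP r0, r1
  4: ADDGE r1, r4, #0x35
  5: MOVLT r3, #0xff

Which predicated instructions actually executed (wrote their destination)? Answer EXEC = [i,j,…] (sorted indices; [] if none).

0: ✓ CMP  NZCV=0000
1: ✓ MOVPL  r0←0xad
2: ✓ MOVGT  r4←0xab
3: ✓ CMP  NZCV=1000
4: · ADDGE
5: ✓ MOVLT  r3←0xff

EXEC = [1,2,5]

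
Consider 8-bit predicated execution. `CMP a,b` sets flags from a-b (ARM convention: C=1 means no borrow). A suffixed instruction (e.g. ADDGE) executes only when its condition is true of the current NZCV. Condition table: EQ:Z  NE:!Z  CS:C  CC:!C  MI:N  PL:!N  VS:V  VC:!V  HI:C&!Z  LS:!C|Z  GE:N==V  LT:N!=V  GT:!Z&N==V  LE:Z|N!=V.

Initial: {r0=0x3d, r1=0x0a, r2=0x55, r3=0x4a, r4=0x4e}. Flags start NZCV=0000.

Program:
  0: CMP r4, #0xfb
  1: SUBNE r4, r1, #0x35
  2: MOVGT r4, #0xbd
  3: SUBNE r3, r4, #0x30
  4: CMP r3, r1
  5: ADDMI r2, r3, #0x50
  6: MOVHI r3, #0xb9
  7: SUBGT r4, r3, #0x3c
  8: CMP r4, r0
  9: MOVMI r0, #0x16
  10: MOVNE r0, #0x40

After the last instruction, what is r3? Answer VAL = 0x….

[0] flags=0000 → (cmp)
[1] flags=0000 NE?T → r4=0xd5
[2] flags=0000 GT?T → r4=0xbd
[3] flags=0000 NE?T → r3=0x8d
[4] flags=1010 → (cmp)
[5] flags=1010 MI?T → r2=0xdd
[6] flags=1010 HI?T → r3=0xb9
[7] flags=1010 GT?F → skip
[8] flags=1010 → (cmp)
[9] flags=1010 MI?T → r0=0x16
[10] flags=1010 NE?T → r0=0x40

VAL = 0xb9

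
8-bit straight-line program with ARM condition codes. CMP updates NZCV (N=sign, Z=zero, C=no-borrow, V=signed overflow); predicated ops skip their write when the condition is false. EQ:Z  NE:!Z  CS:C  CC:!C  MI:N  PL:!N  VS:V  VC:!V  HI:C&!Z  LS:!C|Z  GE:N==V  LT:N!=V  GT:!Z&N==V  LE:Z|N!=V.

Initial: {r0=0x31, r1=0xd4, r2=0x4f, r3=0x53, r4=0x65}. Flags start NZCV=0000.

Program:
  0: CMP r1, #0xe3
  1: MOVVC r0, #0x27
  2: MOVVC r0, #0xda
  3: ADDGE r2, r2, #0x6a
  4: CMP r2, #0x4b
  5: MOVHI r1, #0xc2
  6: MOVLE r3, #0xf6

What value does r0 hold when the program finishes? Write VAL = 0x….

[0] flags=1000 → (cmp)
[1] flags=1000 VC?T → r0=0x27
[2] flags=1000 VC?T → r0=0xda
[3] flags=1000 GE?F → skip
[4] flags=0010 → (cmp)
[5] flags=0010 HI?T → r1=0xc2
[6] flags=0010 LE?F → skip

VAL = 0xda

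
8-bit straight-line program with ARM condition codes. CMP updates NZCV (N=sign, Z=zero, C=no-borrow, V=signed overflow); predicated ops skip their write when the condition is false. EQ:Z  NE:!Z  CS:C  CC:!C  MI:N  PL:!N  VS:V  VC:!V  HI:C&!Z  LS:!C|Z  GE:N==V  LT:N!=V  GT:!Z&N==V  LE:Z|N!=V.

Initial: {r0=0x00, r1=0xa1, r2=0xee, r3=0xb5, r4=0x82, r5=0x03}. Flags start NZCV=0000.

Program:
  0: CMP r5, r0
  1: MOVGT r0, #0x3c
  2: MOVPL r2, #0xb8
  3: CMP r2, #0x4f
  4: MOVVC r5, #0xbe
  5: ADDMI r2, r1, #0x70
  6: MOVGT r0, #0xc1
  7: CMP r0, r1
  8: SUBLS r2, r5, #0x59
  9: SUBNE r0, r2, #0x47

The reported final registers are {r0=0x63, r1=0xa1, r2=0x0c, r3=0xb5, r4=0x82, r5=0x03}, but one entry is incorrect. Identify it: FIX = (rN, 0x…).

0: ✓ CMP  NZCV=0010
1: ✓ MOVGT  r0←0x3c
2: ✓ MOVPL  r2←0xb8
3: ✓ CMP  NZCV=0011
4: · MOVVC
5: · ADDMI
6: · MOVGT
7: ✓ CMP  NZCV=1001
8: ✓ SUBLS  r2←0xaa
9: ✓ SUBNE  r0←0x63

FIX = (r2, 0xaa)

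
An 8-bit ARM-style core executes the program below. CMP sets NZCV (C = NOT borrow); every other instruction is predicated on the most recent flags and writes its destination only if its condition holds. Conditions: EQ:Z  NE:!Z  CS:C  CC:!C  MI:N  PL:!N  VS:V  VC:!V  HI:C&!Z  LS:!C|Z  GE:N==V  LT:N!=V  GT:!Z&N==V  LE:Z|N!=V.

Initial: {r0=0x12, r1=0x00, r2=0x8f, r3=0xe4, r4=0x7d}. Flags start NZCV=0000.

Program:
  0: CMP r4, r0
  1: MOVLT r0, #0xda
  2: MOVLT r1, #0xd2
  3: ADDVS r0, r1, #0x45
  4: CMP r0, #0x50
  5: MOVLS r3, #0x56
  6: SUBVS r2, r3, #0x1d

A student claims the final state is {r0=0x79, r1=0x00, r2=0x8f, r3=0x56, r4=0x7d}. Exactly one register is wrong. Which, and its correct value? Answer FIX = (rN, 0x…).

FIX = (r0, 0x12)

0: ✓ CMP  NZCV=0010
1: · MOVLT
2: · MOVLT
3: · ADDVS
4: ✓ CMP  NZCV=1000
5: ✓ MOVLS  r3←0x56
6: · SUBVS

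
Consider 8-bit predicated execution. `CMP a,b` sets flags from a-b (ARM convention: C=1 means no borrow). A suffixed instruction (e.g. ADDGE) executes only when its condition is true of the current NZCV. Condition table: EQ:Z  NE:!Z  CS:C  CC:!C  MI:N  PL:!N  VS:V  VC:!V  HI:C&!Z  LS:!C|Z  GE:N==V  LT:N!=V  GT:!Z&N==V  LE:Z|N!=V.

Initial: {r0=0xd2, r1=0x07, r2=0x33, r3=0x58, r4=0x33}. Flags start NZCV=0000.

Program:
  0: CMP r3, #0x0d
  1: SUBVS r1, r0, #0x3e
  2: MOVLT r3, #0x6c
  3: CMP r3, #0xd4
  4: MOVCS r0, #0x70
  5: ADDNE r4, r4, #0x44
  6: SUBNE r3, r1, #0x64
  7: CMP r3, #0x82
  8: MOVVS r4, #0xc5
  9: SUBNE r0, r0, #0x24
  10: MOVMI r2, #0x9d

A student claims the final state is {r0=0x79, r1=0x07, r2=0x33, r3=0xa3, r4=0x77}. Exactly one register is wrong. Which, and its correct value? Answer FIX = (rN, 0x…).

[0] flags=0010 → (cmp)
[1] flags=0010 VS?F → skip
[2] flags=0010 LT?F → skip
[3] flags=1001 → (cmp)
[4] flags=1001 CS?F → skip
[5] flags=1001 NE?T → r4=0x77
[6] flags=1001 NE?T → r3=0xa3
[7] flags=0010 → (cmp)
[8] flags=0010 VS?F → skip
[9] flags=0010 NE?T → r0=0xae
[10] flags=0010 MI?F → skip

FIX = (r0, 0xae)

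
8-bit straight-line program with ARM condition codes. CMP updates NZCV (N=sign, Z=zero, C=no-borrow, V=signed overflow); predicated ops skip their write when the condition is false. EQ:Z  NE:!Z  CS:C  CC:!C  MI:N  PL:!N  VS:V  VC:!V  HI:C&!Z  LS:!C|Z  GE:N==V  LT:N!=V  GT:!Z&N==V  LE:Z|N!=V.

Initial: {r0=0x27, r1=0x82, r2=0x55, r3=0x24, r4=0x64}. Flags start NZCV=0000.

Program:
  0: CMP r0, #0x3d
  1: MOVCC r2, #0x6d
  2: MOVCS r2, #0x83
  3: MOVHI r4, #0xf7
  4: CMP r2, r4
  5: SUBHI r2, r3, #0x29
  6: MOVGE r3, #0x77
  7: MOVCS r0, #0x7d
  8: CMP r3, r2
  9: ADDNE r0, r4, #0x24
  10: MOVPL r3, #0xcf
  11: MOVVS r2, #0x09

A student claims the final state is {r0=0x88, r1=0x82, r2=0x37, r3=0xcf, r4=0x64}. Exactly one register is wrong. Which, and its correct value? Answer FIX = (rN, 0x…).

0: ✓ CMP  NZCV=1000
1: ✓ MOVCC  r2←0x6d
2: · MOVCS
3: · MOVHI
4: ✓ CMP  NZCV=0010
5: ✓ SUBHI  r2←0xfb
6: ✓ MOVGE  r3←0x77
7: ✓ MOVCS  r0←0x7d
8: ✓ CMP  NZCV=0000
9: ✓ ADDNE  r0←0x88
10: ✓ MOVPL  r3←0xcf
11: · MOVVS

FIX = (r2, 0xfb)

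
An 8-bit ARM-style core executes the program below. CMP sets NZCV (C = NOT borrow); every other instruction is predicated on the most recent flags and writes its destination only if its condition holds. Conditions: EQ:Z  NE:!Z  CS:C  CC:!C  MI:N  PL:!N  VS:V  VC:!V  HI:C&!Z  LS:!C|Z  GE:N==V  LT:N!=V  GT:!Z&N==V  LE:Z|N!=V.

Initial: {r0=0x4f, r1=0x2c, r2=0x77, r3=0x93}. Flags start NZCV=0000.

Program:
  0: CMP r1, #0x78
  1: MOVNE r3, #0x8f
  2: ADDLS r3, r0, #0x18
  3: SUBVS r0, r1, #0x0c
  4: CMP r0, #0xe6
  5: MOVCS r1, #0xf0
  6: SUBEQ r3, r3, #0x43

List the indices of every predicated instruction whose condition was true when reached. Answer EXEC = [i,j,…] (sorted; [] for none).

[0] flags=1000 → (cmp)
[1] flags=1000 NE?T → r3=0x8f
[2] flags=1000 LS?T → r3=0x67
[3] flags=1000 VS?F → skip
[4] flags=0000 → (cmp)
[5] flags=0000 CS?F → skip
[6] flags=0000 EQ?F → skip

EXEC = [1,2]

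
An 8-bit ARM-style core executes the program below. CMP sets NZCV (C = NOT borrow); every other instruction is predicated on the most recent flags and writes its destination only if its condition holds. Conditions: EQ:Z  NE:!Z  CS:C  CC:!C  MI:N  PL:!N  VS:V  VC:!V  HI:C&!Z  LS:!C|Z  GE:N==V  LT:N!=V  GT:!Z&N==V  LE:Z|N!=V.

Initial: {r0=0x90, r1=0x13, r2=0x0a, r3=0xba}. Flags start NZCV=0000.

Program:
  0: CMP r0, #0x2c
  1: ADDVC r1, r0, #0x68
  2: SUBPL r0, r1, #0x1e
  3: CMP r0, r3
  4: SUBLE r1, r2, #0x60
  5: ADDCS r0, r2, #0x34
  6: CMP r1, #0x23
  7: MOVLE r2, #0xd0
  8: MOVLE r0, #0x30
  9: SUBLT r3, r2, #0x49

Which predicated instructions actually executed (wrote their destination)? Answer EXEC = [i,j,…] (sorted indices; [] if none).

0: ✓ CMP  NZCV=0011
1: · ADDVC
2: ✓ SUBPL  r0←0xf5
3: ✓ CMP  NZCV=0010
4: · SUBLE
5: ✓ ADDCS  r0←0x3e
6: ✓ CMP  NZCV=1000
7: ✓ MOVLE  r2←0xd0
8: ✓ MOVLE  r0←0x30
9: ✓ SUBLT  r3←0x87

EXEC = [2,5,7,8,9]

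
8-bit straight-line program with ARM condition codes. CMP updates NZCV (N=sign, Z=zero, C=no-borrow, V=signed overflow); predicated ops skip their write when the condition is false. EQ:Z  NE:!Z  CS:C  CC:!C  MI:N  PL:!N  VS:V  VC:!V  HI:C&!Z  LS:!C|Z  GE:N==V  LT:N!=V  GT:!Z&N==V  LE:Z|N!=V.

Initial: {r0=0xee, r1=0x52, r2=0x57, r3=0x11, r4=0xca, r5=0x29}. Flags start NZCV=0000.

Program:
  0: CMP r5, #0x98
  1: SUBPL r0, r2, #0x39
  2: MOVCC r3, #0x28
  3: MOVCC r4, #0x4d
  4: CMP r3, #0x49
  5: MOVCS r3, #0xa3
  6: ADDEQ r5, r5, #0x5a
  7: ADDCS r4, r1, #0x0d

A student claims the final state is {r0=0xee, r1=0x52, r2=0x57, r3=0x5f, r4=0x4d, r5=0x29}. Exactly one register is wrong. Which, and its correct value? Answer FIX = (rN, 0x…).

0: ✓ CMP  NZCV=1001
1: · SUBPL
2: ✓ MOVCC  r3←0x28
3: ✓ MOVCC  r4←0x4d
4: ✓ CMP  NZCV=1000
5: · MOVCS
6: · ADDEQ
7: · ADDCS

FIX = (r3, 0x28)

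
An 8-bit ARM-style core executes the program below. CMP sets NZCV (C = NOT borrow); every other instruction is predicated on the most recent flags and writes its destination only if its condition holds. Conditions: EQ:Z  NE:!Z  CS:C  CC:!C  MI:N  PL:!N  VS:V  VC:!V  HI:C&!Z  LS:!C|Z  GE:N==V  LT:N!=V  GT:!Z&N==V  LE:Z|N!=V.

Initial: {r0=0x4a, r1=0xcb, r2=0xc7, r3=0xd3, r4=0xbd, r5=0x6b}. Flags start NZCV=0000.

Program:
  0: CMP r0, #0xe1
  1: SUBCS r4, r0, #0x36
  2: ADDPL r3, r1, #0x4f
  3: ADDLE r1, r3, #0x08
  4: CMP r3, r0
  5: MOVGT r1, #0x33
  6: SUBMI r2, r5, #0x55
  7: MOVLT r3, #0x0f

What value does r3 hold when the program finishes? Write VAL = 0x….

VAL = 0x0f

[0] flags=0000 → (cmp)
[1] flags=0000 CS?F → skip
[2] flags=0000 PL?T → r3=0x1a
[3] flags=0000 LE?F → skip
[4] flags=1000 → (cmp)
[5] flags=1000 GT?F → skip
[6] flags=1000 MI?T → r2=0x16
[7] flags=1000 LT?T → r3=0x0f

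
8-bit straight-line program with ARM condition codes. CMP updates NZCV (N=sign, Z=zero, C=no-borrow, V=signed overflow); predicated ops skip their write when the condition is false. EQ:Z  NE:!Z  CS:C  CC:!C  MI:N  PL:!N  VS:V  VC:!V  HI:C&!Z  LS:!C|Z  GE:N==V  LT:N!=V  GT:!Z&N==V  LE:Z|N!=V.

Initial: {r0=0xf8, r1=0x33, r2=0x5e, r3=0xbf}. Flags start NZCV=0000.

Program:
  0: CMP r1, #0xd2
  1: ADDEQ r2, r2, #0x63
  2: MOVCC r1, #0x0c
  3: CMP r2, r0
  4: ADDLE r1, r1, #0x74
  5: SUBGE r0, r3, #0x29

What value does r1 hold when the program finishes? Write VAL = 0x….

VAL = 0x0c

0: ✓ CMP  NZCV=0000
1: · ADDEQ
2: ✓ MOVCC  r1←0x0c
3: ✓ CMP  NZCV=0000
4: · ADDLE
5: ✓ SUBGE  r0←0x96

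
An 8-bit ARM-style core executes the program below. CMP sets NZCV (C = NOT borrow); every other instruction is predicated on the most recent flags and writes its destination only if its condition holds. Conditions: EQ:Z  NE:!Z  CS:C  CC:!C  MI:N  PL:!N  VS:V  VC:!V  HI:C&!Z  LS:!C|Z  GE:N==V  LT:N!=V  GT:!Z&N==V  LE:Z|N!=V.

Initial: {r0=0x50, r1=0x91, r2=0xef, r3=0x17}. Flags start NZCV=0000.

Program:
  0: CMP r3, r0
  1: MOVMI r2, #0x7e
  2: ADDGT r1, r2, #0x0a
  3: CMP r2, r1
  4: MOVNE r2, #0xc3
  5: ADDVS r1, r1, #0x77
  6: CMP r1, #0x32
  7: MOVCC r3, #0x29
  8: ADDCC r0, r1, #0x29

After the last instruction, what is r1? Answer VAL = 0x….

VAL = 0x08

[0] flags=1000 → (cmp)
[1] flags=1000 MI?T → r2=0x7e
[2] flags=1000 GT?F → skip
[3] flags=1001 → (cmp)
[4] flags=1001 NE?T → r2=0xc3
[5] flags=1001 VS?T → r1=0x08
[6] flags=1000 → (cmp)
[7] flags=1000 CC?T → r3=0x29
[8] flags=1000 CC?T → r0=0x31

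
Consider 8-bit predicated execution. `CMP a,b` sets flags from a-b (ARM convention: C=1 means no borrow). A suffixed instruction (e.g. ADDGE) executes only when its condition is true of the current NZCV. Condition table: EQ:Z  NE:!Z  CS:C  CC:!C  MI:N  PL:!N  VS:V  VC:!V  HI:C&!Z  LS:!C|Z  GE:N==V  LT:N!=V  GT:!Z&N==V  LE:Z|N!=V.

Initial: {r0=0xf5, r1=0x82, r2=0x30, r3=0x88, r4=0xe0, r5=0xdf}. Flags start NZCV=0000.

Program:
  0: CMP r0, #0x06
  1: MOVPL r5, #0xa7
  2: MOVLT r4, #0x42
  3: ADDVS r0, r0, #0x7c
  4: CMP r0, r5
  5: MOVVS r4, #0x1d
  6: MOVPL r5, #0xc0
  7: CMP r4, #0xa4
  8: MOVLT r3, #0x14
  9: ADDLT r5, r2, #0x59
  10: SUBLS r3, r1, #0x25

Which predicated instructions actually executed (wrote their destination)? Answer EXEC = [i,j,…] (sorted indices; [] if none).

EXEC = [2,6,10]

[0] flags=1010 → (cmp)
[1] flags=1010 PL?F → skip
[2] flags=1010 LT?T → r4=0x42
[3] flags=1010 VS?F → skip
[4] flags=0010 → (cmp)
[5] flags=0010 VS?F → skip
[6] flags=0010 PL?T → r5=0xc0
[7] flags=1001 → (cmp)
[8] flags=1001 LT?F → skip
[9] flags=1001 LT?F → skip
[10] flags=1001 LS?T → r3=0x5d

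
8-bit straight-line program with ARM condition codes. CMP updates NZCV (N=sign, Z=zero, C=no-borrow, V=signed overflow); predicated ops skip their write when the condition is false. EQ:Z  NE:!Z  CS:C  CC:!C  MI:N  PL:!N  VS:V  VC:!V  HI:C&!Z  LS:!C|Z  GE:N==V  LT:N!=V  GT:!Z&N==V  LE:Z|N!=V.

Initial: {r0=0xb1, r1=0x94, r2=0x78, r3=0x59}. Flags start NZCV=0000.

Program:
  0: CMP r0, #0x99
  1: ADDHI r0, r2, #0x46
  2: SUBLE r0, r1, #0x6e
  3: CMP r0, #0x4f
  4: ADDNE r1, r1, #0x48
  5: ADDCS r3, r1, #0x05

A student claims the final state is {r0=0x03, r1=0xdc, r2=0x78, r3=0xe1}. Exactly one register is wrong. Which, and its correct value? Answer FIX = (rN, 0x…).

FIX = (r0, 0xbe)

0: ✓ CMP  NZCV=0010
1: ✓ ADDHI  r0←0xbe
2: · SUBLE
3: ✓ CMP  NZCV=0011
4: ✓ ADDNE  r1←0xdc
5: ✓ ADDCS  r3←0xe1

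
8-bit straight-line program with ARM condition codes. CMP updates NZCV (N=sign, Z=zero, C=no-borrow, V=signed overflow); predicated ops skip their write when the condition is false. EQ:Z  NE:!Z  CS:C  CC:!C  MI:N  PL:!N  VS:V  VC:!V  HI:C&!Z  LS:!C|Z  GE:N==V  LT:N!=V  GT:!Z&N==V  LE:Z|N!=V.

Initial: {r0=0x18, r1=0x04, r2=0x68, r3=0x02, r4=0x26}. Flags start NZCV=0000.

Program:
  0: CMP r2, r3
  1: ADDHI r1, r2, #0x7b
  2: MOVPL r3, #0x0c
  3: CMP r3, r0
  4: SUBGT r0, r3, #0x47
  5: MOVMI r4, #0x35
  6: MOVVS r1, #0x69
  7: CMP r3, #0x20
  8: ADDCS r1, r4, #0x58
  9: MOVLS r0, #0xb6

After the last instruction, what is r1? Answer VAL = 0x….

VAL = 0xe3

[0] flags=0010 → (cmp)
[1] flags=0010 HI?T → r1=0xe3
[2] flags=0010 PL?T → r3=0x0c
[3] flags=1000 → (cmp)
[4] flags=1000 GT?F → skip
[5] flags=1000 MI?T → r4=0x35
[6] flags=1000 VS?F → skip
[7] flags=1000 → (cmp)
[8] flags=1000 CS?F → skip
[9] flags=1000 LS?T → r0=0xb6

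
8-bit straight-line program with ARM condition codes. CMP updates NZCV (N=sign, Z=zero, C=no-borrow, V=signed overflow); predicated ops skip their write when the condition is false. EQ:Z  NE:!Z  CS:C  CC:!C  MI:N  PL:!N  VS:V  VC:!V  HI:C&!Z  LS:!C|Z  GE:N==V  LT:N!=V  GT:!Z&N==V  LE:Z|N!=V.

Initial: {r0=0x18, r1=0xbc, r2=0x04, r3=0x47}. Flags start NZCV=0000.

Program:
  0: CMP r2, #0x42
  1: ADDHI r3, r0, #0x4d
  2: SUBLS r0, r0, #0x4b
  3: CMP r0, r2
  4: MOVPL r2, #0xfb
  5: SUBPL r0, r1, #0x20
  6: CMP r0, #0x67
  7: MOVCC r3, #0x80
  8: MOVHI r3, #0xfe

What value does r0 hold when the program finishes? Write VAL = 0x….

0: ✓ CMP  NZCV=1000
1: · ADDHI
2: ✓ SUBLS  r0←0xcd
3: ✓ CMP  NZCV=1010
4: · MOVPL
5: · SUBPL
6: ✓ CMP  NZCV=0011
7: · MOVCC
8: ✓ MOVHI  r3←0xfe

VAL = 0xcd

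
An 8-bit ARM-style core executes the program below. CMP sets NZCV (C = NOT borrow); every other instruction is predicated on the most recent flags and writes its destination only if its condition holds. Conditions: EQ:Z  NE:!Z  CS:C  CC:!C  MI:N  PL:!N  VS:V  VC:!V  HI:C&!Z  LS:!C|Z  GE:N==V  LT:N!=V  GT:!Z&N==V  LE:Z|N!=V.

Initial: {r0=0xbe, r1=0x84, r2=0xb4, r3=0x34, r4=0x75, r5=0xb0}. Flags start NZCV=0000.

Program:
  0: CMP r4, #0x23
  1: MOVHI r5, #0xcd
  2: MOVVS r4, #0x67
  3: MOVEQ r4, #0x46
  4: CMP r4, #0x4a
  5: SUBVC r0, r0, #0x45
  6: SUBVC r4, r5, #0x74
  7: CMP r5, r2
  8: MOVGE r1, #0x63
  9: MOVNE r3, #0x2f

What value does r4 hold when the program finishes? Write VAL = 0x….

VAL = 0x59

0: ✓ CMP  NZCV=0010
1: ✓ MOVHI  r5←0xcd
2: · MOVVS
3: · MOVEQ
4: ✓ CMP  NZCV=0010
5: ✓ SUBVC  r0←0x79
6: ✓ SUBVC  r4←0x59
7: ✓ CMP  NZCV=0010
8: ✓ MOVGE  r1←0x63
9: ✓ MOVNE  r3←0x2f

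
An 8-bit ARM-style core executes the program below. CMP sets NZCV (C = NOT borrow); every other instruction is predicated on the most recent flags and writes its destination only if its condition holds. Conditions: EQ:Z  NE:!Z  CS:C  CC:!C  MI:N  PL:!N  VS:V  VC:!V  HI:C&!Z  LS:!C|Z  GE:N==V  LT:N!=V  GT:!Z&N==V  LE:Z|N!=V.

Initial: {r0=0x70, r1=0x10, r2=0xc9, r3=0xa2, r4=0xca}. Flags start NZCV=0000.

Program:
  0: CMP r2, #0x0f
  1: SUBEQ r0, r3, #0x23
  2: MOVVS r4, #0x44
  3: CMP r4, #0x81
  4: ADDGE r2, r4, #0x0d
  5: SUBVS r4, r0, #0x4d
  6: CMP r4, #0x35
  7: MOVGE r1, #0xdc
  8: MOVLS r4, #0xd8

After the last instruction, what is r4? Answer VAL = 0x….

0: ✓ CMP  NZCV=1010
1: · SUBEQ
2: · MOVVS
3: ✓ CMP  NZCV=0010
4: ✓ ADDGE  r2←0xd7
5: · SUBVS
6: ✓ CMP  NZCV=1010
7: · MOVGE
8: · MOVLS

VAL = 0xca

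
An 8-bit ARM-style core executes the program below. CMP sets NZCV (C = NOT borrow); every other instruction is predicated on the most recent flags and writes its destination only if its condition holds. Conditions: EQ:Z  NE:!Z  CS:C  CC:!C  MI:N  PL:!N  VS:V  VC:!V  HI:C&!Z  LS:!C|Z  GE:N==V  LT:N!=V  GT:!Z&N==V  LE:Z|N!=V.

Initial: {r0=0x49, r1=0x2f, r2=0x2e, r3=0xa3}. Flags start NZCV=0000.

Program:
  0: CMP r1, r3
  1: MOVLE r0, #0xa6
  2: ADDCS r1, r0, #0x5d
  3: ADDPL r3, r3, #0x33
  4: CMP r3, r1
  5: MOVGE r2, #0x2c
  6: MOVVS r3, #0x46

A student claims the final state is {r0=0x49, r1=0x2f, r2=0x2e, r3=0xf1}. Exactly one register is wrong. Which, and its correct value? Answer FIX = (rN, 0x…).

FIX = (r3, 0x46)

[0] flags=1001 → (cmp)
[1] flags=1001 LE?F → skip
[2] flags=1001 CS?F → skip
[3] flags=1001 PL?F → skip
[4] flags=0011 → (cmp)
[5] flags=0011 GE?F → skip
[6] flags=0011 VS?T → r3=0x46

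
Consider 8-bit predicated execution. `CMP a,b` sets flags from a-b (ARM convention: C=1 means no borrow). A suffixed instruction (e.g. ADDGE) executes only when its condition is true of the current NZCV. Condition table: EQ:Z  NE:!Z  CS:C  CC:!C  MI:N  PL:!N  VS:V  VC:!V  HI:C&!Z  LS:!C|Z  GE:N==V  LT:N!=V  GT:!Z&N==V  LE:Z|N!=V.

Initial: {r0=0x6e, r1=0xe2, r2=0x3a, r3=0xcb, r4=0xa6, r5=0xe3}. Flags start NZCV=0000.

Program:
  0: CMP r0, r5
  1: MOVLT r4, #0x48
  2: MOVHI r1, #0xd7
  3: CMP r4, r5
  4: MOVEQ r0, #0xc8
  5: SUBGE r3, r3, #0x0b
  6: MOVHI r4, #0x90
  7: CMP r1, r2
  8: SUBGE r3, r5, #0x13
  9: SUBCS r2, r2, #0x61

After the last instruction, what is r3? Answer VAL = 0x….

VAL = 0xcb

0: ✓ CMP  NZCV=1001
1: · MOVLT
2: · MOVHI
3: ✓ CMP  NZCV=1000
4: · MOVEQ
5: · SUBGE
6: · MOVHI
7: ✓ CMP  NZCV=1010
8: · SUBGE
9: ✓ SUBCS  r2←0xd9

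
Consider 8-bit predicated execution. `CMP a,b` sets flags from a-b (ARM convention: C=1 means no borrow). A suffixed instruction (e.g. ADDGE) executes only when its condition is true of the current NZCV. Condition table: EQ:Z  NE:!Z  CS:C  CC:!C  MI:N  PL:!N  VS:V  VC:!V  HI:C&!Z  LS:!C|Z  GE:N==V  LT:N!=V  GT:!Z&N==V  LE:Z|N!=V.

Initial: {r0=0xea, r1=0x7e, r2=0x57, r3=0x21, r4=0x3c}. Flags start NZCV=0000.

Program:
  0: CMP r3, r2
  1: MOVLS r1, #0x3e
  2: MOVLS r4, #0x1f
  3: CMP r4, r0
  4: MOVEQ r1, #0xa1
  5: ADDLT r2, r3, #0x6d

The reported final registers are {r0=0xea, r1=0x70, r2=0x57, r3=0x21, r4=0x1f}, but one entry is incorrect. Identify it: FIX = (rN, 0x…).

FIX = (r1, 0x3e)

0: ✓ CMP  NZCV=1000
1: ✓ MOVLS  r1←0x3e
2: ✓ MOVLS  r4←0x1f
3: ✓ CMP  NZCV=0000
4: · MOVEQ
5: · ADDLT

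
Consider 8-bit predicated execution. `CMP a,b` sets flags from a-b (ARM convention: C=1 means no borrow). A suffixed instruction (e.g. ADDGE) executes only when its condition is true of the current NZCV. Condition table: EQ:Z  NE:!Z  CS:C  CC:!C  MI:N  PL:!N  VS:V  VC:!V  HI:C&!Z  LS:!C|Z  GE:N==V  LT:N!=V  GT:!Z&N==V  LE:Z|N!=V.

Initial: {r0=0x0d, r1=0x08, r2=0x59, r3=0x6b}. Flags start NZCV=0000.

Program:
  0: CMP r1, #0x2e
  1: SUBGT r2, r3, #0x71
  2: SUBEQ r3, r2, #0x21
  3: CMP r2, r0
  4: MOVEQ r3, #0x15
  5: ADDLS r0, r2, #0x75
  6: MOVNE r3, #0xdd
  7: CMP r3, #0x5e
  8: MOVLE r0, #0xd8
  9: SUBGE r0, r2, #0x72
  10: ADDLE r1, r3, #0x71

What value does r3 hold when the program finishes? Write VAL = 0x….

0: ✓ CMP  NZCV=1000
1: · SUBGT
2: · SUBEQ
3: ✓ CMP  NZCV=0010
4: · MOVEQ
5: · ADDLS
6: ✓ MOVNE  r3←0xdd
7: ✓ CMP  NZCV=0011
8: ✓ MOVLE  r0←0xd8
9: · SUBGE
10: ✓ ADDLE  r1←0x4e

VAL = 0xdd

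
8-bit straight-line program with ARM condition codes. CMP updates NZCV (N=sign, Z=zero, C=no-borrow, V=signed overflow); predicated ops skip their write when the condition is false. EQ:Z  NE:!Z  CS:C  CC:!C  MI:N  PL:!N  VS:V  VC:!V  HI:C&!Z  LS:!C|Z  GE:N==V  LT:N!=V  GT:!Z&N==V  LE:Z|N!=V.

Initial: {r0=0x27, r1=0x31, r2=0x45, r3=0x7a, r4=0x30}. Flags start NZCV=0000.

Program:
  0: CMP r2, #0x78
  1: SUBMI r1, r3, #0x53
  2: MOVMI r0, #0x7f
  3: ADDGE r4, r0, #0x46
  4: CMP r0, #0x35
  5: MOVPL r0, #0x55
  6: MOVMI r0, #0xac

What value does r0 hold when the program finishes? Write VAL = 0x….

VAL = 0x55

0: ✓ CMP  NZCV=1000
1: ✓ SUBMI  r1←0x27
2: ✓ MOVMI  r0←0x7f
3: · ADDGE
4: ✓ CMP  NZCV=0010
5: ✓ MOVPL  r0←0x55
6: · MOVMI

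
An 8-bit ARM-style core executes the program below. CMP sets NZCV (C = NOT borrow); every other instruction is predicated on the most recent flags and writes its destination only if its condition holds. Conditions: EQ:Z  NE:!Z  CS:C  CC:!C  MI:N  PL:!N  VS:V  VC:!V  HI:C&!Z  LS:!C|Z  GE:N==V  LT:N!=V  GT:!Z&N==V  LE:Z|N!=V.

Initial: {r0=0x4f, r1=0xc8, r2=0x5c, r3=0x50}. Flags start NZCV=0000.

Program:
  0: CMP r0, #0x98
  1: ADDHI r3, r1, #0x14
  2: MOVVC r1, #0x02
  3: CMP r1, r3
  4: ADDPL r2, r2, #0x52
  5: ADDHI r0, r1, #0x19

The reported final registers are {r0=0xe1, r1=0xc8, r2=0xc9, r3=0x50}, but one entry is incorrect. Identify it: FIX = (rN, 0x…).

FIX = (r2, 0xae)

[0] flags=1001 → (cmp)
[1] flags=1001 HI?F → skip
[2] flags=1001 VC?F → skip
[3] flags=0011 → (cmp)
[4] flags=0011 PL?T → r2=0xae
[5] flags=0011 HI?T → r0=0xe1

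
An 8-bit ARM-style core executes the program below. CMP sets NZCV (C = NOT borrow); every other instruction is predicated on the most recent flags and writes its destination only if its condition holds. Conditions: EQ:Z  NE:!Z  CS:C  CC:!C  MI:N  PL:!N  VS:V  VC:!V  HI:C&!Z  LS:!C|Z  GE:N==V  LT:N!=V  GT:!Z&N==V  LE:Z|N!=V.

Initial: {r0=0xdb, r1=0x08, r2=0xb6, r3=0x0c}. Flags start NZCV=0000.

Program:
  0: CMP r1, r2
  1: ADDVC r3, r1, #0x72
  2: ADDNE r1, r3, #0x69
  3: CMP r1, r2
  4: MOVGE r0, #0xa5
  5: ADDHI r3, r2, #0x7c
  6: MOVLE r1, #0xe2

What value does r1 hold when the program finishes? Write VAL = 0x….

0: ✓ CMP  NZCV=0000
1: ✓ ADDVC  r3←0x7a
2: ✓ ADDNE  r1←0xe3
3: ✓ CMP  NZCV=0010
4: ✓ MOVGE  r0←0xa5
5: ✓ ADDHI  r3←0x32
6: · MOVLE

VAL = 0xe3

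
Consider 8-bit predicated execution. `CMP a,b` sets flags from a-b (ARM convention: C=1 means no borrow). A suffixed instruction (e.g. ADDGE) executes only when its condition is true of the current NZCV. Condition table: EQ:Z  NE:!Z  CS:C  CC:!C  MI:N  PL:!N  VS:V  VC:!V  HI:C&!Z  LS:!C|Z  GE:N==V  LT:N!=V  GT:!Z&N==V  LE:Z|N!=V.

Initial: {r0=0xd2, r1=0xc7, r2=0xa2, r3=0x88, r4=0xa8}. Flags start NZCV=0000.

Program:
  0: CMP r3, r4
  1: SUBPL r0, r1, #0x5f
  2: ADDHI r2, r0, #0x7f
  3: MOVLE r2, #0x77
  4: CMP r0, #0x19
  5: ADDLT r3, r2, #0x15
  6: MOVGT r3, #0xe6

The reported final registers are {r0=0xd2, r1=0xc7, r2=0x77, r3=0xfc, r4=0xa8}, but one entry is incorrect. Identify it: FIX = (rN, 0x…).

[0] flags=1000 → (cmp)
[1] flags=1000 PL?F → skip
[2] flags=1000 HI?F → skip
[3] flags=1000 LE?T → r2=0x77
[4] flags=1010 → (cmp)
[5] flags=1010 LT?T → r3=0x8c
[6] flags=1010 GT?F → skip

FIX = (r3, 0x8c)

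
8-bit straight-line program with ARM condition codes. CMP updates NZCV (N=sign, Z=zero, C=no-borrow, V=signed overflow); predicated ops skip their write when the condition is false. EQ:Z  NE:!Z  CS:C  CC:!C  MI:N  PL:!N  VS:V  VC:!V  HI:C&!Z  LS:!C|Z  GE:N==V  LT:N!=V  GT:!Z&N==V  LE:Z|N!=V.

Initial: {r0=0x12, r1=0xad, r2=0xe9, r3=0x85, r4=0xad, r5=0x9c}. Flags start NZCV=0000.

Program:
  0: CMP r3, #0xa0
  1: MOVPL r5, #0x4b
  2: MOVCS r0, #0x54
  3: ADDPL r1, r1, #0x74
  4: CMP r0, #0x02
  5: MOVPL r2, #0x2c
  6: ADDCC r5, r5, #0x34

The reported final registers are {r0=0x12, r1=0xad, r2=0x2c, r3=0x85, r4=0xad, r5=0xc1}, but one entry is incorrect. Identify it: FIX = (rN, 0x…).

[0] flags=1000 → (cmp)
[1] flags=1000 PL?F → skip
[2] flags=1000 CS?F → skip
[3] flags=1000 PL?F → skip
[4] flags=0010 → (cmp)
[5] flags=0010 PL?T → r2=0x2c
[6] flags=0010 CC?F → skip

FIX = (r5, 0x9c)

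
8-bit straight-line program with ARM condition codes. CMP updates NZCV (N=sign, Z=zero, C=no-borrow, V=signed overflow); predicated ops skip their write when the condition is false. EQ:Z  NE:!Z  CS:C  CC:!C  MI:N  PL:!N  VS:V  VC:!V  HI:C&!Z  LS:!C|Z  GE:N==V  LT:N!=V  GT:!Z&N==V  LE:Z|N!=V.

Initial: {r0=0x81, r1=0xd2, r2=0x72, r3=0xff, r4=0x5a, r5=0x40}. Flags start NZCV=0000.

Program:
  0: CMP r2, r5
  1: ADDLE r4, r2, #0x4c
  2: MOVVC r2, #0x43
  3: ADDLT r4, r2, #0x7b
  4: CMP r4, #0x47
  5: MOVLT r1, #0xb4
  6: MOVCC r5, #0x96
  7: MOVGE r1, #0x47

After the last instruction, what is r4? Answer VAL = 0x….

VAL = 0x5a

0: ✓ CMP  NZCV=0010
1: · ADDLE
2: ✓ MOVVC  r2←0x43
3: · ADDLT
4: ✓ CMP  NZCV=0010
5: · MOVLT
6: · MOVCC
7: ✓ MOVGE  r1←0x47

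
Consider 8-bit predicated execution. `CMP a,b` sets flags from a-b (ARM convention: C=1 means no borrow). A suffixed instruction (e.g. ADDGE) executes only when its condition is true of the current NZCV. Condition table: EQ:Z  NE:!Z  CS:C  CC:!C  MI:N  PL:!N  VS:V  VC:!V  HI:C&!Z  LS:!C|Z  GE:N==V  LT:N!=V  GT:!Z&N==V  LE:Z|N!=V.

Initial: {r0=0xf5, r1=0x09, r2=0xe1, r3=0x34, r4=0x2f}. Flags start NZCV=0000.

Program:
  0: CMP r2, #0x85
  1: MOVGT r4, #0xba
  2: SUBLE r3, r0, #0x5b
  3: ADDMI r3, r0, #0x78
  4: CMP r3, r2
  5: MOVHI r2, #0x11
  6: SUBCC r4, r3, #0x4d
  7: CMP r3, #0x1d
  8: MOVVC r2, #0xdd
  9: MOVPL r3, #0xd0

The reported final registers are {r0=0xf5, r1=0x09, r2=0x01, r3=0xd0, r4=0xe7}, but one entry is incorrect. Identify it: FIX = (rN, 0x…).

FIX = (r2, 0xdd)

[0] flags=0010 → (cmp)
[1] flags=0010 GT?T → r4=0xba
[2] flags=0010 LE?F → skip
[3] flags=0010 MI?F → skip
[4] flags=0000 → (cmp)
[5] flags=0000 HI?F → skip
[6] flags=0000 CC?T → r4=0xe7
[7] flags=0010 → (cmp)
[8] flags=0010 VC?T → r2=0xdd
[9] flags=0010 PL?T → r3=0xd0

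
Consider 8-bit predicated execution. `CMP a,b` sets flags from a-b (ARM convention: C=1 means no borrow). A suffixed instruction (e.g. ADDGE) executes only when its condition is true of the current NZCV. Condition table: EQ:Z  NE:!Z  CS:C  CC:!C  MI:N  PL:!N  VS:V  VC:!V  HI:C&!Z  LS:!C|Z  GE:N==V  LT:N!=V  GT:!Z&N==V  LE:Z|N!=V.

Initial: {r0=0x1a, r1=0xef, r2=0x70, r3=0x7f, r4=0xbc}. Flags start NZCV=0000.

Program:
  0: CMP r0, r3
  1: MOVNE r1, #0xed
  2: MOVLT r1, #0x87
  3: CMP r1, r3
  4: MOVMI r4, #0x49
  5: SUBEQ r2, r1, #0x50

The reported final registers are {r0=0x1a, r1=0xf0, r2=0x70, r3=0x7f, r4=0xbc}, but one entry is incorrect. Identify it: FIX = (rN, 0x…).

0: ✓ CMP  NZCV=1000
1: ✓ MOVNE  r1←0xed
2: ✓ MOVLT  r1←0x87
3: ✓ CMP  NZCV=0011
4: · MOVMI
5: · SUBEQ

FIX = (r1, 0x87)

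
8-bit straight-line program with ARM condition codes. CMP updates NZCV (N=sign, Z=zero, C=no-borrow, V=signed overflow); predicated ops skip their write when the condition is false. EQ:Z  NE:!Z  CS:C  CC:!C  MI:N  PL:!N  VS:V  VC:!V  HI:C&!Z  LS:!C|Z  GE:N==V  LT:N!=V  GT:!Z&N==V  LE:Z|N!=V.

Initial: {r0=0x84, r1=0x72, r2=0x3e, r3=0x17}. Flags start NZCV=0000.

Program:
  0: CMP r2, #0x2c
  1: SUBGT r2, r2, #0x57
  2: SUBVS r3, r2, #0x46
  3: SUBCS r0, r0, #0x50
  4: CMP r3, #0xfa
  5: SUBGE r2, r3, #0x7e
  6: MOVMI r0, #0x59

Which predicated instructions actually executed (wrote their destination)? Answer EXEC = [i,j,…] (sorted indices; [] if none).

EXEC = [1,3,5]

[0] flags=0010 → (cmp)
[1] flags=0010 GT?T → r2=0xe7
[2] flags=0010 VS?F → skip
[3] flags=0010 CS?T → r0=0x34
[4] flags=0000 → (cmp)
[5] flags=0000 GE?T → r2=0x99
[6] flags=0000 MI?F → skip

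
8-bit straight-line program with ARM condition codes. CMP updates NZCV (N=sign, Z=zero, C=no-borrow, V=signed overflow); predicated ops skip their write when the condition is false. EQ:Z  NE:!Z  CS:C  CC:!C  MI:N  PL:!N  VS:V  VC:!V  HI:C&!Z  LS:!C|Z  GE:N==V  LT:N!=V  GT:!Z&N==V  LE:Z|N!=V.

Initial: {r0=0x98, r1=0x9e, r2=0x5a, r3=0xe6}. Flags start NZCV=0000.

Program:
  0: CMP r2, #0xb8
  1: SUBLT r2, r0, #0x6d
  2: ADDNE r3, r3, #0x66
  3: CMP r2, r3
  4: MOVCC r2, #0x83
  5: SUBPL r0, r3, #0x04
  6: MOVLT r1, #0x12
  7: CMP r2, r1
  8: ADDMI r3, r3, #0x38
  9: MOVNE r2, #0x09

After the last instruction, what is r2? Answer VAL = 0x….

0: ✓ CMP  NZCV=1001
1: · SUBLT
2: ✓ ADDNE  r3←0x4c
3: ✓ CMP  NZCV=0010
4: · MOVCC
5: ✓ SUBPL  r0←0x48
6: · MOVLT
7: ✓ CMP  NZCV=1001
8: ✓ ADDMI  r3←0x84
9: ✓ MOVNE  r2←0x09

VAL = 0x09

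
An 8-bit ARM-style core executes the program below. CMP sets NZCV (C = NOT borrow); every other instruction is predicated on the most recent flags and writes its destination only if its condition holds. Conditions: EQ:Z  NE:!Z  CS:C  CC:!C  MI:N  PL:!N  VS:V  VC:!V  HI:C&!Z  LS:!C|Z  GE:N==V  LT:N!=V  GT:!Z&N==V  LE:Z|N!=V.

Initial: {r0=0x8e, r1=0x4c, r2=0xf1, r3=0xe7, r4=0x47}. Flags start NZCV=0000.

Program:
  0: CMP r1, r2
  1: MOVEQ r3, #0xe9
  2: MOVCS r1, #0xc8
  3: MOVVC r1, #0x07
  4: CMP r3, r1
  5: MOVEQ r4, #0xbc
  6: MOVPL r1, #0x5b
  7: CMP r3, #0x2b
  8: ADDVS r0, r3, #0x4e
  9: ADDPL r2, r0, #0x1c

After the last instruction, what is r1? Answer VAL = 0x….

[0] flags=0000 → (cmp)
[1] flags=0000 EQ?F → skip
[2] flags=0000 CS?F → skip
[3] flags=0000 VC?T → r1=0x07
[4] flags=1010 → (cmp)
[5] flags=1010 EQ?F → skip
[6] flags=1010 PL?F → skip
[7] flags=1010 → (cmp)
[8] flags=1010 VS?F → skip
[9] flags=1010 PL?F → skip

VAL = 0x07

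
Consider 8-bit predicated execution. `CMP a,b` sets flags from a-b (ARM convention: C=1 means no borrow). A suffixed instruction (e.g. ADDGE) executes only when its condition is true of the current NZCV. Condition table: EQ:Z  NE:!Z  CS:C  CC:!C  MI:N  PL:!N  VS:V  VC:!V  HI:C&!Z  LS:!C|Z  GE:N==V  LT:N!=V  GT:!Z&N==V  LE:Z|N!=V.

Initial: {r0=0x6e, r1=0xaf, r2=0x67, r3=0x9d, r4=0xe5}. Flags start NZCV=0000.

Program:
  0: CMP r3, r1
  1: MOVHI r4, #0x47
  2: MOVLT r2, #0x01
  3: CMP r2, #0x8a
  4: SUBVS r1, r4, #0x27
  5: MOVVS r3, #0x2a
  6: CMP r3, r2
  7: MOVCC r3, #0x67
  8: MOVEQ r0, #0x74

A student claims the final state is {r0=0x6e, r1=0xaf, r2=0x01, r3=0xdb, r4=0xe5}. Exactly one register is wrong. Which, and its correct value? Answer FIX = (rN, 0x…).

FIX = (r3, 0x9d)

[0] flags=1000 → (cmp)
[1] flags=1000 HI?F → skip
[2] flags=1000 LT?T → r2=0x01
[3] flags=0000 → (cmp)
[4] flags=0000 VS?F → skip
[5] flags=0000 VS?F → skip
[6] flags=1010 → (cmp)
[7] flags=1010 CC?F → skip
[8] flags=1010 EQ?F → skip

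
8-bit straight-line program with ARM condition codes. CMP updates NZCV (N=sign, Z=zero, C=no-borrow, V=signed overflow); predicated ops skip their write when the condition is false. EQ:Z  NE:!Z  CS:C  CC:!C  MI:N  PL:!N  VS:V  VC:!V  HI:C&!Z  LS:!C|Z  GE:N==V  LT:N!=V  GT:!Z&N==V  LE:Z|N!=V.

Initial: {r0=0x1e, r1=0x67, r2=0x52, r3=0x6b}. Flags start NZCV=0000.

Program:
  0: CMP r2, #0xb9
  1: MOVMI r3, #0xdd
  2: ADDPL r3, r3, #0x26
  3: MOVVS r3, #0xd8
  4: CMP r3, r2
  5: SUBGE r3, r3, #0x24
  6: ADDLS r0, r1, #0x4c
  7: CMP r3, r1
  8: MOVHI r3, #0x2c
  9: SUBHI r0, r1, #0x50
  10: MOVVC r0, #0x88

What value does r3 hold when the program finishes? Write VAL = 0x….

[0] flags=1001 → (cmp)
[1] flags=1001 MI?T → r3=0xdd
[2] flags=1001 PL?F → skip
[3] flags=1001 VS?T → r3=0xd8
[4] flags=1010 → (cmp)
[5] flags=1010 GE?F → skip
[6] flags=1010 LS?F → skip
[7] flags=0011 → (cmp)
[8] flags=0011 HI?T → r3=0x2c
[9] flags=0011 HI?T → r0=0x17
[10] flags=0011 VC?F → skip

VAL = 0x2c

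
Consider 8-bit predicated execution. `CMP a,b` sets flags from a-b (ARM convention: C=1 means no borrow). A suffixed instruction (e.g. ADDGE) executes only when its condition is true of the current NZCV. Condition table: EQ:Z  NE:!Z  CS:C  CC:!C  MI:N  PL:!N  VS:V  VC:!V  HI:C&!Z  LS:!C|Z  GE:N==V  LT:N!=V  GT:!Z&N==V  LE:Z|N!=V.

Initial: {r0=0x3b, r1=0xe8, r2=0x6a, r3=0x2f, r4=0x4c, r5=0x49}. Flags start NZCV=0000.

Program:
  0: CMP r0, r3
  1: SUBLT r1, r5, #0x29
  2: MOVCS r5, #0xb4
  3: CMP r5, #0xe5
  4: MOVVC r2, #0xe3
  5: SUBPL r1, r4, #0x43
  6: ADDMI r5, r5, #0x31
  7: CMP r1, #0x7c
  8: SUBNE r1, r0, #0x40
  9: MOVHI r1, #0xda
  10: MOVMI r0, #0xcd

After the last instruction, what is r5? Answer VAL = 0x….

VAL = 0xe5

0: ✓ CMP  NZCV=0010
1: · SUBLT
2: ✓ MOVCS  r5←0xb4
3: ✓ CMP  NZCV=1000
4: ✓ MOVVC  r2←0xe3
5: · SUBPL
6: ✓ ADDMI  r5←0xe5
7: ✓ CMP  NZCV=0011
8: ✓ SUBNE  r1←0xfb
9: ✓ MOVHI  r1←0xda
10: · MOVMI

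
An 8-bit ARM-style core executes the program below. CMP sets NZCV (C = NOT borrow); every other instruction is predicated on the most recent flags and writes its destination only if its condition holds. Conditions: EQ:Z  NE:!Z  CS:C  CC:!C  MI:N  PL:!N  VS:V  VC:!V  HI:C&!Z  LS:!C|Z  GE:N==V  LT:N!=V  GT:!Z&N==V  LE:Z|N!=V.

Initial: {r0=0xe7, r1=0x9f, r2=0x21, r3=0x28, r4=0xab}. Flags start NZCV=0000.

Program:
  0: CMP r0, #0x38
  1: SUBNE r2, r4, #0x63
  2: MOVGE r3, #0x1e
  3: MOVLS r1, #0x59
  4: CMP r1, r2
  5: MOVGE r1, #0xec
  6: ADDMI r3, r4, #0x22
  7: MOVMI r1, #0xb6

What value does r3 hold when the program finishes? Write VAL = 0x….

0: ✓ CMP  NZCV=1010
1: ✓ SUBNE  r2←0x48
2: · MOVGE
3: · MOVLS
4: ✓ CMP  NZCV=0011
5: · MOVGE
6: · ADDMI
7: · MOVMI

VAL = 0x28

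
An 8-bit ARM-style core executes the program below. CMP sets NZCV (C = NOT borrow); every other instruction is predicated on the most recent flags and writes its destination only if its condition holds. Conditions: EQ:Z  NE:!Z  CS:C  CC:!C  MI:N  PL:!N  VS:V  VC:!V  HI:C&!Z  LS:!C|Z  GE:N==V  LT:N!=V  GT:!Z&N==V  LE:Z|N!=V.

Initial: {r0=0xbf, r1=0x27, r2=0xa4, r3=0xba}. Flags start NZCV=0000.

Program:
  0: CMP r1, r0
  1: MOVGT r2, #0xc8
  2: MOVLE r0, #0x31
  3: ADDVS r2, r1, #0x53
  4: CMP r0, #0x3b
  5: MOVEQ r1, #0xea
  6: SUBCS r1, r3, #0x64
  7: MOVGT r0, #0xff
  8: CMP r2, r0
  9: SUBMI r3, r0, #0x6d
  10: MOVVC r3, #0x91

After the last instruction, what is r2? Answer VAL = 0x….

[0] flags=0000 → (cmp)
[1] flags=0000 GT?T → r2=0xc8
[2] flags=0000 LE?F → skip
[3] flags=0000 VS?F → skip
[4] flags=1010 → (cmp)
[5] flags=1010 EQ?F → skip
[6] flags=1010 CS?T → r1=0x56
[7] flags=1010 GT?F → skip
[8] flags=0010 → (cmp)
[9] flags=0010 MI?F → skip
[10] flags=0010 VC?T → r3=0x91

VAL = 0xc8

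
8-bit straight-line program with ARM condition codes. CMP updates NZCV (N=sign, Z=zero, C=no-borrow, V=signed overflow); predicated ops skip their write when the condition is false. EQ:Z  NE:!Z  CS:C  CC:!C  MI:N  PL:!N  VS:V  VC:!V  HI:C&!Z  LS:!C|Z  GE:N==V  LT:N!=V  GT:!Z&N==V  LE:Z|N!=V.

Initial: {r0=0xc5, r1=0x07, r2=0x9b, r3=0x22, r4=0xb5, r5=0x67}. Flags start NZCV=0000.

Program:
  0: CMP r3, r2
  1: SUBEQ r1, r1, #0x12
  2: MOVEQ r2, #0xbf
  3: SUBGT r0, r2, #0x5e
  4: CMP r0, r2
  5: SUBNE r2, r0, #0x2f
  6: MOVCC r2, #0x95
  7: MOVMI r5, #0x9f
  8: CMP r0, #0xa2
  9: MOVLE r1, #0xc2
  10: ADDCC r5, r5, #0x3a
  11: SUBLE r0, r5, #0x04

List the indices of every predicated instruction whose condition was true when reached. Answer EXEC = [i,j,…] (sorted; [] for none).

[0] flags=1001 → (cmp)
[1] flags=1001 EQ?F → skip
[2] flags=1001 EQ?F → skip
[3] flags=1001 GT?T → r0=0x3d
[4] flags=1001 → (cmp)
[5] flags=1001 NE?T → r2=0x0e
[6] flags=1001 CC?T → r2=0x95
[7] flags=1001 MI?T → r5=0x9f
[8] flags=1001 → (cmp)
[9] flags=1001 LE?F → skip
[10] flags=1001 CC?T → r5=0xd9
[11] flags=1001 LE?F → skip

EXEC = [3,5,6,7,10]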